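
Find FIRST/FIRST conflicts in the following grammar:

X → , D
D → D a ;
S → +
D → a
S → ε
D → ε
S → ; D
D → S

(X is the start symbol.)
A FIRST/FIRST conflict occurs when two productions N → α and N → β for the same non-terminal have FIRST(α) ∩ FIRST(β) ≠ ∅ (with ε ∈ FIRST of a nullable right-hand side, so two nullable alternatives also conflict).

FIRST sets of the non-terminals at (or reachable through a nullable prefix from) the front of some alternative:
  FIRST(D) = { '+', ';', 'a', ε }
  FIRST(S) = { '+', ';', ε }

Productions for D:
  D → D a ;: FIRST = { '+', ';', 'a' }
  D → a: FIRST = { 'a' }
  D → ε: FIRST = { ε }
  D → S: FIRST = { '+', ';', ε }
Productions for S:
  S → +: FIRST = { '+' }
  S → ε: FIRST = { ε }
  S → ; D: FIRST = { ';' }
X has only one production, so no FIRST/FIRST conflict is possible there.

Conflict for D: D → D a ; and D → a
  Overlap: { 'a' }
Conflict for D: D → D a ; and D → S
  Overlap: { '+', ';' }
Conflict for D: D → ε and D → S
  Overlap: { ε }

Answer: Yes. D → D a ';' / D → a on { 'a' }; D → D a ';' / D → S on { '+', ';' }; D → ε / D → S on { ε }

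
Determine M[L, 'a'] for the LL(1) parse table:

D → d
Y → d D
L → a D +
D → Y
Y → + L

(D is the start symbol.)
To find M[L, 'a'], we find productions for L where 'a' is in the predict set (PREDICT(N → α) = (FIRST(α) \ {ε}) ∪ (FOLLOW(N) if α ⇒* ε)).

L → a D +: PREDICT = { 'a' }
  'a' is in predict set, so this production goes in M[L, 'a']

M[L, 'a'] = L → a D +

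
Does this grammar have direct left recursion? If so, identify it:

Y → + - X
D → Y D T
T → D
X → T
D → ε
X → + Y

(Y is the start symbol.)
No direct left recursion

Y → + - X: starts with '+'
D → Y D T: starts with Y
T → D: starts with D
X → T: starts with T
D → ε: starts with ε
X → + Y: starts with '+'

No direct left recursion found.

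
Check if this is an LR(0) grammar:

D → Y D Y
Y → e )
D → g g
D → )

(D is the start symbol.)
Augment with D' → D and build the canonical LR(0) collection (I0 = CLOSURE({[D' → . D]}), then GOTO on every symbol after a dot until no new states appear). It has 10 states:
  I0: { [D → . )], [D → . Y D Y], [D → . g g], [D' → . D], [Y → . e )] }  — shift
  I1: { [D → ) .] }  — reduce
  I2: { [D' → D .] }  — accept
  I3: { [D → . )], [D → . Y D Y], [D → . g g], [D → Y . D Y], [Y → . e )] }  — shift
  I4: { [Y → e . )] }  — shift
  I5: { [D → g . g] }  — shift
  I6: { [D → g g .] }  — reduce
  I7: { [Y → e ) .] }  — reduce
  I8: { [D → Y D . Y], [Y → . e )] }  — shift
  I9: { [D → Y D Y .] }  — reduce

Every state is either a pure shift/goto state or contains exactly one complete item and nothing to shift — no conflicts. The grammar is LR(0).

Answer: Yes, the grammar is LR(0)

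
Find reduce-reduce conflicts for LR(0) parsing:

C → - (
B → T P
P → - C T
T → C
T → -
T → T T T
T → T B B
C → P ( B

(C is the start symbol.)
A reduce-reduce conflict occurs when an LR(0) state has two complete items [A → α .] and [B → β .] — both call for a reduction, and with no lookahead the parser cannot choose between them.

Augment with C' → C and build the canonical LR(0) collection (I0 = CLOSURE({[C' → . C]}), then GOTO on every symbol after a dot until no new states appear). It has 17 states:
  I0: { [C → . - (], [C → . P ( B], [C' → . C], [P → . - C T] }  — shift
  I1: { [C → - . (], [C → . - (], [C → . P ( B], [P → - . C T], [P → . - C T] }  — shift
  I2: { [C' → C .] }  — accept
  I3: { [C → P . ( B] }  — shift
  I4: { [B → . T P], [C → . - (], [C → . P ( B], [C → P ( . B], [P → . - C T], [T → . -], [T → . C], [T → . T B B], [T → . T T T] }  — shift
  I5: { [C → - . (], [C → . - (], [C → . P ( B], [P → - . C T], [P → . - C T], [T → - .] }  — shift, reduce
  I6: { [C → P ( B .] }  — reduce
  I7: { [T → C .] }  — reduce
  I8: { [B → . T P], [B → T . P], [C → . - (], [C → . P ( B], [P → . - C T], [T → . -], [T → . C], [T → . T B B], [T → . T T T], [T → T . B B], [T → T . T T] }  — shift
  I9: { [B → . T P], [C → . - (], [C → . P ( B], [P → . - C T], [T → . -], [T → . C], [T → . T B B], [T → . T T T], [T → T B . B] }  — shift
  I10: { [B → T P .], [C → P . ( B] }  — shift, reduce
  I11: { [B → . T P], [B → T . P], [C → . - (], [C → . P ( B], [P → . - C T], [T → . -], [T → . C], [T → . T B B], [T → . T T T], [T → T . B B], [T → T . T T], [T → T T . T] }  — shift
  I12: { [B → . T P], [B → T . P], [C → . - (], [C → . P ( B], [P → . - C T], [T → . -], [T → . C], [T → . T B B], [T → . T T T], [T → T . B B], [T → T . T T], [T → T T . T], [T → T T T .] }  — shift, reduce
  I13: { [T → T B B .] }  — reduce
  I14: { [C → - ( .] }  — reduce
  I15: { [C → . - (], [C → . P ( B], [P → - C . T], [P → . - C T], [T → . -], [T → . C], [T → . T B B], [T → . T T T] }  — shift
  I16: { [B → . T P], [C → . - (], [C → . P ( B], [P → - C T .], [P → . - C T], [T → . -], [T → . C], [T → . T B B], [T → . T T T], [T → T . B B], [T → T . T T] }  — shift, reduce

No state contains more than one complete item.

Answer: No reduce-reduce conflicts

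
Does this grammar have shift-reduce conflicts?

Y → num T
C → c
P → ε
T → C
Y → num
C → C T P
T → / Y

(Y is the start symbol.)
A shift-reduce conflict occurs when an LR(0) state has both:
  - a complete (reduce) item [A → α .] (dot at the end), and
  - a shift item [B → β . c γ] (dot before a terminal).

Augment with Y' → Y and build the canonical LR(0) collection (I0 = CLOSURE({[Y' → . Y]}), then GOTO on every symbol after a dot until no new states appear). It has 10 states:
  I0: { [Y → . num T], [Y → . num], [Y' → . Y] }  — shift
  I1: { [Y' → Y .] }  — accept
  I2: { [C → . C T P], [C → . c], [T → . / Y], [T → . C], [Y → num . T], [Y → num .] }  — shift, reduce
  I3: { [T → / . Y], [Y → . num T], [Y → . num] }  — shift
  I4: { [C → . C T P], [C → . c], [C → C . T P], [T → . / Y], [T → . C], [T → C .] }  — shift, reduce
  I5: { [Y → num T .] }  — reduce
  I6: { [C → c .] }  — reduce
  I7: { [C → C T . P], [P → .] }  — reduce
  I8: { [C → C T P .] }  — reduce
  I9: { [T → / Y .] }  — reduce

I2 contains reduce item [Y → num .] and shift items [C → . c], [T → . / Y] — shift-reduce conflict.
I4 contains reduce item [T → C .] and shift items [C → . c], [T → . / Y] — shift-reduce conflict.

Answer: Yes — I2: [Y → num .] vs [C → . c]; I4: [T → C .] vs [C → . c]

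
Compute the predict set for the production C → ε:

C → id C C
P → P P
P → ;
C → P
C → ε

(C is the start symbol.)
{ $, ';', 'id' }

PREDICT(C → ε) = (FIRST(RHS) \ {ε}) ∪ (FOLLOW(C) if ε ∈ FIRST(RHS), i.e. RHS ⇒* ε)
The right-hand side is ε (FIRST(ε) = { ε }), so the predict set is FOLLOW(C) = { $, ';', 'id' }
PREDICT(C → ε) = { $, ';', 'id' }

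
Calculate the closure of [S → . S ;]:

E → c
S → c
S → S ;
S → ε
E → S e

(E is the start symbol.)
{ [S → . S ;], [S → . c], [S → .] }

To compute CLOSURE, for each item [A → α.Bβ] where B is a non-terminal, add [B → .γ] for all productions B → γ; repeat for the newly added items until nothing changes.

Start with: [S → . S ;]
  [S → . S ;] has the dot before S: add [S → . c], [S → .]
No further items can be added.

CLOSURE = { [S → . S ;], [S → . c], [S → .] }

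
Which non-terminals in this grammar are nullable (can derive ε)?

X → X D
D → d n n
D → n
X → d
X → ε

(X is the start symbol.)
{ 'X' }

ε-productions: X → ε
So X is immediately nullable.
No further non-terminal can be added: every production for the remaining non-terminals contains a terminal or a non-nullable non-terminal.
Nullable = { 'X' }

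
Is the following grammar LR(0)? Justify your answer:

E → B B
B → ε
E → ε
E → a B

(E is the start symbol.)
No. Shift-reduce conflict between [B → .] and [E → . a B]

A grammar is LR(0) if no state in the canonical LR(0) collection has:
  - both a shift item (dot before a terminal) and a complete item (shift-reduce conflict), or
  - two or more complete items (reduce-reduce conflict; the accept item [E' → E .] counts as a complete item here).

Augment with E' → E and build the canonical LR(0) collection (I0 = CLOSURE({[E' → . E]}), then GOTO on every symbol after a dot until no new states appear). It has 6 states:
  I0: { [B → .], [E → . B B], [E → . a B], [E → .], [E' → . E] }  — shift, 2 reduces
  I1: { [B → .], [E → B . B] }  — reduce
  I2: { [E' → E .] }  — accept
  I3: { [B → .], [E → a . B] }  — reduce
  I4: { [E → a B .] }  — reduce
  I5: { [E → B B .] }  — reduce

Conflict in state I0:
  Shift-reduce conflict between [B → .] and [E → . a B]
So the grammar is NOT LR(0).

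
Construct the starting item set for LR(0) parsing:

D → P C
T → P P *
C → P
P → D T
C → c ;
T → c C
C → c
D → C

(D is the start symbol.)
{ [C → . P], [C → . c ;], [C → . c], [D → . C], [D → . P C], [D' → . D], [P → . D T] }

First, augment the grammar with D' → D
I₀ = CLOSURE({ [D' → . D] }):
  [D' → . D] has the dot before D: add [D → . P C], [D → . C]
  [D → . P C] has the dot before P: add [P → . D T]
  [D → . C] has the dot before C: add [C → . P], [C → . c ;], [C → . c]
No further items can be added.

I₀ = { [C → . P], [C → . c ;], [C → . c], [D → . C], [D → . P C], [D' → . D], [P → . D T] }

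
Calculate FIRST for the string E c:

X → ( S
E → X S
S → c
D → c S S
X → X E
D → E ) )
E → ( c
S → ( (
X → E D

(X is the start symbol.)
{ '(' }

FIRST sets of the non-terminals involved (from the grammar, by fixed-point iteration):
  FIRST(E) = { '(' }

To compute FIRST(E c), process the symbols left to right:
Symbol E is a non-terminal. Add FIRST(E) \ {ε} = { '(' }
E is not nullable (ε ∉ FIRST(E)), so stop here.
FIRST(E c) = { '(' }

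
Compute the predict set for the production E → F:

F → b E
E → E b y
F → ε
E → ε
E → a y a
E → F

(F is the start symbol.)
{ $, 'b' }

PREDICT(E → F) = (FIRST(RHS) \ {ε}) ∪ (FOLLOW(E) if ε ∈ FIRST(RHS), i.e. RHS ⇒* ε)
FIRST(F) = { 'b', ε }
FIRST(F) = { 'b', ε }
ε ∈ FIRST(F) (the right-hand side is nullable), so add FOLLOW(E) = { $, 'b' }
PREDICT(E → F) = { $, 'b' }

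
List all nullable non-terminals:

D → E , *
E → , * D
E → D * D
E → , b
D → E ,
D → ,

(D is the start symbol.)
None

There are no ε-productions, so no non-terminal can derive ε.
No non-terminals are nullable.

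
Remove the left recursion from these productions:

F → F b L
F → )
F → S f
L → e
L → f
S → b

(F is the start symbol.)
F → ) F'
F → S f F'
F' → b L F'
F' → ε
L → e
L → f
S → b

F is directly left-recursive. The standard transformation for
  A → A α₁ | ... | A α_m | β₁ | ... | β_n
is
  A  → β₁ A' | ... | β_n A'
  A' → α₁ A' | ... | α_m A' | ε

F → ) becomes F → ) F'
F → S f becomes F → S f F'
F → F b L becomes F' → b L F'
Add F' → ε

Productions for other non-terminals are unchanged:
  L → e
  L → f
  S → b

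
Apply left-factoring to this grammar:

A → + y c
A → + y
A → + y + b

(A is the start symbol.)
Left-factoring transforms A → αβ₁ | αβ₂ into A → αA' and A' → β₁ | β₂
(α is the longest common prefix among the alternatives). Repeat until
no nonterminal has two alternatives with a common prefix.

Round 1: A has alternatives sharing prefix '+ y'. Introduce A': A → + y A'
  Add: A' → c
  Add: A' → ε
  Add: A' → + b

No remaining common prefixes — done.

Resulting grammar:
A → + y A'
A' → c
A' → ε
A' → + b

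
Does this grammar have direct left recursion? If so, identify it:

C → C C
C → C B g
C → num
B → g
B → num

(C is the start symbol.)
Direct left recursion occurs when N → N α for some non-terminal N (the right-hand side begins with the left-hand side itself).

C → C C: LEFT RECURSIVE (starts with C)
C → C B g: LEFT RECURSIVE (starts with C)
C → num: starts with num
B → g: starts with g
B → num: starts with num

The grammar has direct left recursion on: C.

Answer: Yes, C is left-recursive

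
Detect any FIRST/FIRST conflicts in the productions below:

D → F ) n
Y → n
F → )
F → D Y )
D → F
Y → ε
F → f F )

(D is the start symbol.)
FIRST sets of the non-terminals at (or reachable through a nullable prefix from) the front of some alternative:
  FIRST(F) = { ')', 'f' }
  FIRST(D) = { ')', 'f' }

Productions for D:
  D → F ) n: FIRST = { ')', 'f' }
  D → F: FIRST = { ')', 'f' }
Productions for Y:
  Y → n: FIRST = { 'n' }
  Y → ε: FIRST = { ε }
Productions for F:
  F → ): FIRST = { ')' }
  F → D Y ): FIRST = { ')', 'f' }
  F → f F ): FIRST = { 'f' }

Conflict for D: D → F ) n and D → F
  Overlap: { ')', 'f' }
Conflict for F: F → ) and F → D Y )
  Overlap: { ')' }
Conflict for F: F → D Y ) and F → f F )
  Overlap: { 'f' }

Answer: Yes. D → F ')' n / D → F on { ')', 'f' }; F → ')' / F → D Y ')' on { ')' }; F → D Y ')' / F → f F ')' on { 'f' }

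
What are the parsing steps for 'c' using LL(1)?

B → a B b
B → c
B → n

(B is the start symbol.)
Stack is shown with the top on the left.

Stack  Input  Action
--------------------
B $    c $    output B → c
c $    c $    match 'c'
$      $      accept

The string is accepted.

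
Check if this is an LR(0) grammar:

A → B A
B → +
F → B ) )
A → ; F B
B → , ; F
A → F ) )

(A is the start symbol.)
A grammar is LR(0) if no state in the canonical LR(0) collection has:
  - both a shift item (dot before a terminal) and a complete item (shift-reduce conflict), or
  - two or more complete items (reduce-reduce conflict; the accept item [A' → A .] counts as a complete item here).

Augment with A' → A and build the canonical LR(0) collection (I0 = CLOSURE({[A' → . A]}), then GOTO on every symbol after a dot until no new states appear). It has 17 states:
  I0: { [A → . ; F B], [A → . B A], [A → . F ) )], [A' → . A], [B → . +], [B → . , ; F], [F → . B ) )] }  — shift
  I1: { [B → + .] }  — reduce
  I2: { [B → , . ; F] }  — shift
  I3: { [A → ; . F B], [B → . +], [B → . , ; F], [F → . B ) )] }  — shift
  I4: { [A' → A .] }  — accept
  I5: { [A → . ; F B], [A → . B A], [A → . F ) )], [A → B . A], [B → . +], [B → . , ; F], [F → . B ) )], [F → B . ) )] }  — shift
  I6: { [A → F . ) )] }  — shift
  I7: { [A → F ) . )] }  — shift
  I8: { [A → F ) ) .] }  — reduce
  I9: { [F → B ) . )] }  — shift
  I10: { [A → B A .] }  — reduce
  I11: { [F → B ) ) .] }  — reduce
  I12: { [F → B . ) )] }  — shift
  I13: { [A → ; F . B], [B → . +], [B → . , ; F] }  — shift
  I14: { [A → ; F B .] }  — reduce
  I15: { [B → , ; . F], [B → . +], [B → . , ; F], [F → . B ) )] }  — shift
  I16: { [B → , ; F .] }  — reduce

Every state is either a pure shift/goto state or contains exactly one complete item and nothing to shift — no conflicts. The grammar is LR(0).

Answer: Yes, the grammar is LR(0)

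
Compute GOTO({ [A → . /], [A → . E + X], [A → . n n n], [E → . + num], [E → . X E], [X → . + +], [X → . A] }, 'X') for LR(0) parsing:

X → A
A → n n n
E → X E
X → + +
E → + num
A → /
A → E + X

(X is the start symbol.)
GOTO(I, 'X') = CLOSURE({ [A → αX.β] : [A → α.Xβ] ∈ I, X = 'X' })

Items with dot before 'X', with the dot advanced:
  [E → . X E] → [E → X . E]
Closure of the advanced items:
  [E → X . E] has the dot before E: add [E → . X E], [E → . + num]
  [E → . X E] has the dot before X: add [X → . A], [X → . + +]
  [X → . A] has the dot before A: add [A → . n n n], [A → . /], [A → . E + X]

GOTO = { [A → . /], [A → . E + X], [A → . n n n], [E → . + num], [E → . X E], [E → X . E], [X → . + +], [X → . A] }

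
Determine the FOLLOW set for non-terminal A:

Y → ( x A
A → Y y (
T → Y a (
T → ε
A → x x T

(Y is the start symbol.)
To compute FOLLOW(A), find every occurrence of A on a right-hand side N → α A β: add FIRST(β) \ {ε}, and if β is empty or nullable also add FOLLOW(N). Iterate to a fixed point.

In Y → ( x A: A is at the end, add FOLLOW(Y)

The FOLLOW sets referred to above (computed the same way, to a fixed point):
  FOLLOW(Y) = { $, 'a', 'y' }

Taking the union: FOLLOW(A) = { $, 'a', 'y' }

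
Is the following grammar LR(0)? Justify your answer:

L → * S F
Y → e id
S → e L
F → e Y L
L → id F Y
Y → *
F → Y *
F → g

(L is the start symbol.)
Augment with L' → L and build the canonical LR(0) collection (I0 = CLOSURE({[L' → . L]}), then GOTO on every symbol after a dot until no new states appear). It has 19 states:
  I0: { [L → . * S F], [L → . id F Y], [L' → . L] }  — shift
  I1: { [L → * . S F], [S → . e L] }  — shift
  I2: { [L' → L .] }  — accept
  I3: { [F → . Y *], [F → . e Y L], [F → . g], [L → id . F Y], [Y → . *], [Y → . e id] }  — shift
  I4: { [Y → * .] }  — reduce
  I5: { [L → id F . Y], [Y → . *], [Y → . e id] }  — shift
  I6: { [F → Y . *] }  — shift
  I7: { [F → e . Y L], [Y → . *], [Y → . e id], [Y → e . id] }  — shift
  I8: { [F → g .] }  — reduce
  I9: { [F → e Y . L], [L → . * S F], [L → . id F Y] }  — shift
  I10: { [Y → e . id] }  — shift
  I11: { [Y → e id .] }  — reduce
  I12: { [F → e Y L .] }  — reduce
  I13: { [F → Y * .] }  — reduce
  I14: { [L → id F Y .] }  — reduce
  I15: { [F → . Y *], [F → . e Y L], [F → . g], [L → * S . F], [Y → . *], [Y → . e id] }  — shift
  I16: { [L → . * S F], [L → . id F Y], [S → e . L] }  — shift
  I17: { [S → e L .] }  — reduce
  I18: { [L → * S F .] }  — reduce

Every state is either a pure shift/goto state or contains exactly one complete item and nothing to shift — no conflicts. The grammar is LR(0).

Answer: Yes, the grammar is LR(0)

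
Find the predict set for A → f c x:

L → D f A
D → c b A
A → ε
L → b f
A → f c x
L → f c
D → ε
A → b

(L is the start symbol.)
PREDICT(A → f c x) = (FIRST(RHS) \ {ε}) ∪ (FOLLOW(A) if ε ∈ FIRST(RHS), i.e. RHS ⇒* ε)
FIRST(f c x) = { 'f' }
ε ∉ FIRST(f c x), so FOLLOW(A) is not added.
PREDICT(A → f c x) = { 'f' }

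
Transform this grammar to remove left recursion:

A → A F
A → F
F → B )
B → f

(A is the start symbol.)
A is directly left-recursive. The standard transformation for
  A → A α₁ | ... | A α_m | β₁ | ... | β_n
is
  A  → β₁ A' | ... | β_n A'
  A' → α₁ A' | ... | α_m A' | ε

A → F becomes A → F A'
A → A F becomes A' → F A'
Add A' → ε

Productions for other non-terminals are unchanged:
  F → B )
  B → f

Resulting grammar:
A → F A'
A' → F A'
A' → ε
F → B )
B → f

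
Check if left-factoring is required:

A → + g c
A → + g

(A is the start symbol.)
Left-factoring is needed when two productions for the same non-terminal
share a common prefix on the right-hand side.

Productions for A:
  A → + g c
  A → + g

Found common prefix '+ g' in productions for A

Answer: Yes, A has productions with common prefix '+ g'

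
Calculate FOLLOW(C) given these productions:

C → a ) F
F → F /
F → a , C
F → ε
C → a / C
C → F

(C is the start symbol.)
{ $, '/' }

C is the start symbol, so $ ∈ FOLLOW(C).
In F → a , C: C is at the end, add FOLLOW(F)
In C → a / C: C is at the end; this adds FOLLOW(C) to itself — nothing new

The FOLLOW sets referred to above (computed the same way, to a fixed point):
  FOLLOW(F) = { $, '/' }

Taking the union: FOLLOW(C) = { $, '/' }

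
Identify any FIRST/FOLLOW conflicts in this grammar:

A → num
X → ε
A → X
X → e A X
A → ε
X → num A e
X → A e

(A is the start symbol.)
A FIRST/FOLLOW conflict occurs when a non-terminal N has a nullable alternative N → β (β ⇒* ε) and another alternative N → α with FIRST(α) ∩ FOLLOW(N) ≠ ∅: on such a lookahead the parser cannot decide between expanding α and letting N vanish via β.

Nullable non-terminals: A, X.
FIRST sets used below: FIRST(X) = { 'e', 'num', ε }, FIRST(A) = { 'e', 'num', ε }

A: nullable alternative(s) A → X, A → ε; FOLLOW(A) = { $, 'e', 'num' }
  A → num: FIRST \ {ε} = { 'num' } — overlaps FOLLOW(A) on { 'num' }: CONFLICT
  A → X: FIRST \ {ε} = { 'e', 'num' } — overlaps FOLLOW(A) on { 'e', 'num' }: CONFLICT
  A → ε: FIRST \ {ε} = { } — disjoint from FOLLOW(A)

X: nullable alternative(s) X → ε; FOLLOW(X) = { $, 'e', 'num' }
  X → ε: FIRST \ {ε} = { } — this is the only nullable alternative, skip
  X → e A X: FIRST \ {ε} = { 'e' } — overlaps FOLLOW(X) on { 'e' }: CONFLICT
  X → num A e: FIRST \ {ε} = { 'num' } — overlaps FOLLOW(X) on { 'num' }: CONFLICT
  X → A e: FIRST \ {ε} = { 'e', 'num' } — overlaps FOLLOW(X) on { 'e', 'num' }: CONFLICT

So the grammar has 5 FIRST/FOLLOW conflicts (marked CONFLICT above).

Answer: Yes. A → num with FOLLOW(A) on { 'num' }; A → X with FOLLOW(A) on { 'e', 'num' }; X → e A X with FOLLOW(X) on { 'e' }; X → num A e with FOLLOW(X) on { 'num' }; X → A e with FOLLOW(X) on { 'e', 'num' }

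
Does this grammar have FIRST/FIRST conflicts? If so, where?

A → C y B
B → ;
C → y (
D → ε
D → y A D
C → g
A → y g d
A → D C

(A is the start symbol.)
Yes. A → C y B / A → y g d on { 'y' }; A → C y B / A → D C on { 'g', 'y' }; A → y g d / A → D C on { 'y' }

A FIRST/FIRST conflict occurs when two productions N → α and N → β for the same non-terminal have FIRST(α) ∩ FIRST(β) ≠ ∅ (with ε ∈ FIRST of a nullable right-hand side, so two nullable alternatives also conflict).

FIRST sets of the non-terminals at (or reachable through a nullable prefix from) the front of some alternative:
  FIRST(C) = { 'g', 'y' }
  FIRST(D) = { 'y', ε }

Productions for A:
  A → C y B: FIRST = { 'g', 'y' }
  A → y g d: FIRST = { 'y' }
  A → D C: FIRST = { 'g', 'y' }
Productions for C:
  C → y (: FIRST = { 'y' }
  C → g: FIRST = { 'g' }
Productions for D:
  D → ε: FIRST = { ε }
  D → y A D: FIRST = { 'y' }
B has only one production, so no FIRST/FIRST conflict is possible there.

Conflict for A: A → C y B and A → y g d
  Overlap: { 'y' }
Conflict for A: A → C y B and A → D C
  Overlap: { 'g', 'y' }
Conflict for A: A → y g d and A → D C
  Overlap: { 'y' }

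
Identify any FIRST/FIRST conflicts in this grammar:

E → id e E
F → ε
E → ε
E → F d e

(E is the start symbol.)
FIRST sets of the non-terminals at (or reachable through a nullable prefix from) the front of some alternative:
  FIRST(F) = { ε }

Productions for E:
  E → id e E: FIRST = { 'id' }
  E → ε: FIRST = { ε }
  E → F d e: FIRST = { 'd' }
F has only one production, so no FIRST/FIRST conflict is possible there.

All alternatives of each non-terminal have pairwise disjoint FIRST sets.

Answer: No FIRST/FIRST conflicts.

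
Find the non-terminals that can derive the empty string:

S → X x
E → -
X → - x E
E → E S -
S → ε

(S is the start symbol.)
{ 'S' }

ε-productions: S → ε
So S is immediately nullable.
No further non-terminal can be added: every production for the remaining non-terminals contains a terminal or a non-nullable non-terminal.
Nullable = { 'S' }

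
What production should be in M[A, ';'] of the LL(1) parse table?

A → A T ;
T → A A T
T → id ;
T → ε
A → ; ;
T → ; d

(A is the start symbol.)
A → A T ;, A → ; ;

To find M[A, ';'], we find productions for A where ';' is in the predict set (PREDICT(N → α) = (FIRST(α) \ {ε}) ∪ (FOLLOW(N) if α ⇒* ε)).

Relevant sets:
  FIRST(A) = { ';' }

A → A T ;: PREDICT = { ';' }
  ';' is in predict set, so this production goes in M[A, ';']
A → ; ;: PREDICT = { ';' }
  ';' is in predict set, so this production goes in M[A, ';']

M[A, ';'] = A → A T ;, A → ; ;  (a multiply-defined cell — the grammar is not LL(1))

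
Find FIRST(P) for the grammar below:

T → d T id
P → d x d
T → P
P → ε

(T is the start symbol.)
To compute FIRST(P), examine every production with P on the left-hand side, reading each right-hand side left to right until a non-nullable symbol is reached.

From P → d x d:
  - d is a terminal: add 'd' and stop
From P → ε:
  - ε-production, so ε ∈ FIRST(P)

Collecting: FIRST(P) = { 'd', ε }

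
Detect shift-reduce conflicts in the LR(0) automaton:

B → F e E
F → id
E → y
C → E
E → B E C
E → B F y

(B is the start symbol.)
Augment with B' → B and build the canonical LR(0) collection (I0 = CLOSURE({[B' → . B]}), then GOTO on every symbol after a dot until no new states appear). It has 13 states:
  I0: { [B → . F e E], [B' → . B], [F → . id] }  — shift
  I1: { [B' → B .] }  — accept
  I2: { [B → F . e E] }  — shift
  I3: { [F → id .] }  — reduce
  I4: { [B → . F e E], [B → F e . E], [E → . B E C], [E → . B F y], [E → . y], [F → . id] }  — shift
  I5: { [B → . F e E], [E → . B E C], [E → . B F y], [E → . y], [E → B . E C], [E → B . F y], [F → . id] }  — shift
  I6: { [B → F e E .] }  — reduce
  I7: { [E → y .] }  — reduce
  I8: { [B → . F e E], [C → . E], [E → . B E C], [E → . B F y], [E → . y], [E → B E . C], [F → . id] }  — shift
  I9: { [B → F . e E], [E → B F . y] }  — shift
  I10: { [E → B F y .] }  — reduce
  I11: { [E → B E C .] }  — reduce
  I12: { [C → E .] }  — reduce

No state contains both a complete item and a shift item.

Answer: No shift-reduce conflicts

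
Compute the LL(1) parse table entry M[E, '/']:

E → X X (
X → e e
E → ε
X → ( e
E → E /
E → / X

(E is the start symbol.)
To find M[E, '/'], we find productions for E where '/' is in the predict set (PREDICT(N → α) = (FIRST(α) \ {ε}) ∪ (FOLLOW(N) if α ⇒* ε)).

Relevant sets:
  FIRST(X) = { '(', 'e' }
  FIRST(E) = { '(', '/', 'e', ε }
  FOLLOW(E) = { $, '/' }

E → X X (: PREDICT = { '(', 'e' }
E → ε: PREDICT = { $, '/' }
  '/' is in predict set, so this production goes in M[E, '/']
E → E /: PREDICT = { '(', '/', 'e' }
  '/' is in predict set, so this production goes in M[E, '/']
E → / X: PREDICT = { '/' }
  '/' is in predict set, so this production goes in M[E, '/']

M[E, '/'] = E → ε, E → E /, E → / X  (a multiply-defined cell — the grammar is not LL(1))

Answer: E → ε, E → E /, E → / X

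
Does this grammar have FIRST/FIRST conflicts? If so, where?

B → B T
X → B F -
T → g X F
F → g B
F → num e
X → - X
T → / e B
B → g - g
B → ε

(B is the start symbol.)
A FIRST/FIRST conflict occurs when two productions N → α and N → β for the same non-terminal have FIRST(α) ∩ FIRST(β) ≠ ∅ (with ε ∈ FIRST of a nullable right-hand side, so two nullable alternatives also conflict).

FIRST sets of the non-terminals at (or reachable through a nullable prefix from) the front of some alternative:
  FIRST(B) = { '/', 'g', ε }
  FIRST(T) = { '/', 'g' }
  FIRST(F) = { 'g', 'num' }

Productions for B:
  B → B T: FIRST = { '/', 'g' }
  B → g - g: FIRST = { 'g' }
  B → ε: FIRST = { ε }
Productions for X:
  X → B F -: FIRST = { '/', 'g', 'num' }
  X → - X: FIRST = { '-' }
Productions for T:
  T → g X F: FIRST = { 'g' }
  T → / e B: FIRST = { '/' }
Productions for F:
  F → g B: FIRST = { 'g' }
  F → num e: FIRST = { 'num' }

Conflict for B: B → B T and B → g - g
  Overlap: { 'g' }

Answer: Yes. B → B T / B → g '-' g on { 'g' }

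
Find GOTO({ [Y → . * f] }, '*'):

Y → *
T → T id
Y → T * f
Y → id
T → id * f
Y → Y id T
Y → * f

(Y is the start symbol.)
GOTO(I, '*') = CLOSURE({ [A → αX.β] : [A → α.Xβ] ∈ I, X = '*' })

Items with dot before '*', with the dot advanced:
  [Y → . * f] → [Y → * . f]
Closure adds nothing (no advanced item has the dot before a non-terminal).

GOTO = { [Y → * . f] }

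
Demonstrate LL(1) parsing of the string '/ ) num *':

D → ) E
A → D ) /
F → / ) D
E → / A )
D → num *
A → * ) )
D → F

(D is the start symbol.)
LL(1) parsing maintains a stack (initially the start symbol over $) and the input. At each step: if the stack top is a terminal, match it against the current input token; if it is a non-terminal N, replace it with the RHS of M[N, lookahead] (the unique production whose predict set contains the lookahead).

Stack is shown with the top on the left.

Stack    Input        Action
----------------------------
D $      / ) num * $  output D → F
F $      / ) num * $  output F → / ) D
/ ) D $  / ) num * $  match '/'
) D $    ) num * $    match ')'
D $      num * $      output D → num *
num * $  num * $      match 'num'
* $      * $          match '*'
$        $            accept

The string is accepted.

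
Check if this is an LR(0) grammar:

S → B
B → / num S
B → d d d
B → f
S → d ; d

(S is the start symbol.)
Yes, the grammar is LR(0)

Augment with S' → S and build the canonical LR(0) collection (I0 = CLOSURE({[S' → . S]}), then GOTO on every symbol after a dot until no new states appear). It has 12 states:
  I0: { [B → . / num S], [B → . d d d], [B → . f], [S → . B], [S → . d ; d], [S' → . S] }  — shift
  I1: { [B → / . num S] }  — shift
  I2: { [S → B .] }  — reduce
  I3: { [S' → S .] }  — accept
  I4: { [B → d . d d], [S → d . ; d] }  — shift
  I5: { [B → f .] }  — reduce
  I6: { [S → d ; . d] }  — shift
  I7: { [B → d d . d] }  — shift
  I8: { [B → d d d .] }  — reduce
  I9: { [S → d ; d .] }  — reduce
  I10: { [B → . / num S], [B → . d d d], [B → . f], [B → / num . S], [S → . B], [S → . d ; d] }  — shift
  I11: { [B → / num S .] }  — reduce

Every state is either a pure shift/goto state or contains exactly one complete item and nothing to shift — no conflicts. The grammar is LR(0).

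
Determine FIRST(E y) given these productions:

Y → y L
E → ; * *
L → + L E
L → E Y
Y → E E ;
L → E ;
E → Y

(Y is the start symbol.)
{ ';', 'y' }

FIRST sets of the non-terminals involved (from the grammar, by fixed-point iteration):
  FIRST(E) = { ';', 'y' }

To compute FIRST(E y), process the symbols left to right:
Symbol E is a non-terminal. Add FIRST(E) \ {ε} = { ';', 'y' }
E is not nullable (ε ∉ FIRST(E)), so stop here.
FIRST(E y) = { ';', 'y' }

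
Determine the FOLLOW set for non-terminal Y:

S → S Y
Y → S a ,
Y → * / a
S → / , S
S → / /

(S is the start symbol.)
{ $, '*', '/', 'a' }

In S → S Y: Y is at the end, add FOLLOW(S)

The FOLLOW sets referred to above (computed the same way, to a fixed point):
  FOLLOW(S) = { $, '*', '/', 'a' }

Taking the union: FOLLOW(Y) = { $, '*', '/', 'a' }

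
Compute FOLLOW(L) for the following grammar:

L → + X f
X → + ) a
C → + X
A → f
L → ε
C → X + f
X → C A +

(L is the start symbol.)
To compute FOLLOW(L), find every occurrence of L on a right-hand side N → α L β: add FIRST(β) \ {ε}, and if β is empty or nullable also add FOLLOW(N). Iterate to a fixed point.

L is the start symbol, so $ ∈ FOLLOW(L).
L does not occur on any right-hand side.

Taking the union: FOLLOW(L) = { $ }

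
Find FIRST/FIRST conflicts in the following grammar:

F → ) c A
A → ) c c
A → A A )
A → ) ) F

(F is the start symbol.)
Yes. A → ')' c c / A → A A ')' on { ')' }; A → ')' c c / A → ')' ')' F on { ')' }; A → A A ')' / A → ')' ')' F on { ')' }

A FIRST/FIRST conflict occurs when two productions N → α and N → β for the same non-terminal have FIRST(α) ∩ FIRST(β) ≠ ∅ (with ε ∈ FIRST of a nullable right-hand side, so two nullable alternatives also conflict).

FIRST sets of the non-terminals at (or reachable through a nullable prefix from) the front of some alternative:
  FIRST(A) = { ')' }

Productions for A:
  A → ) c c: FIRST = { ')' }
  A → A A ): FIRST = { ')' }
  A → ) ) F: FIRST = { ')' }
F has only one production, so no FIRST/FIRST conflict is possible there.

Conflict for A: A → ) c c and A → A A )
  Overlap: { ')' }
Conflict for A: A → ) c c and A → ) ) F
  Overlap: { ')' }
Conflict for A: A → A A ) and A → ) ) F
  Overlap: { ')' }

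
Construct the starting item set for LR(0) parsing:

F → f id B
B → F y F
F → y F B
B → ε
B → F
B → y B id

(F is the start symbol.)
{ [F → . f id B], [F → . y F B], [F' → . F] }

First, augment the grammar with F' → F
I₀ = CLOSURE({ [F' → . F] }):
  [F' → . F] has the dot before F: add [F → . f id B], [F → . y F B]
No further items can be added.

I₀ = { [F → . f id B], [F → . y F B], [F' → . F] }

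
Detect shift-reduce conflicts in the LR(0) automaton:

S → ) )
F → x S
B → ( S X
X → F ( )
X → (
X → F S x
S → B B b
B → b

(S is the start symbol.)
Yes — I18: [X → F ( ) .] vs [S → ) . )]

Augment with S' → S and build the canonical LR(0) collection (I0 = CLOSURE({[S' → . S]}), then GOTO on every symbol after a dot until no new states appear). It has 19 states:
  I0: { [B → . ( S X], [B → . b], [S → . ) )], [S → . B B b], [S' → . S] }  — shift
  I1: { [B → ( . S X], [B → . ( S X], [B → . b], [S → . ) )], [S → . B B b] }  — shift
  I2: { [S → ) . )] }  — shift
  I3: { [B → . ( S X], [B → . b], [S → B . B b] }  — shift
  I4: { [S' → S .] }  — accept
  I5: { [B → b .] }  — reduce
  I6: { [S → B B . b] }  — shift
  I7: { [S → B B b .] }  — reduce
  I8: { [S → ) ) .] }  — reduce
  I9: { [B → ( S . X], [F → . x S], [X → . (], [X → . F ( )], [X → . F S x] }  — shift
  I10: { [X → ( .] }  — reduce
  I11: { [B → . ( S X], [B → . b], [S → . ) )], [S → . B B b], [X → F . ( )], [X → F . S x] }  — shift
  I12: { [B → ( S X .] }  — reduce
  I13: { [B → . ( S X], [B → . b], [F → x . S], [S → . ) )], [S → . B B b] }  — shift
  I14: { [F → x S .] }  — reduce
  I15: { [B → ( . S X], [B → . ( S X], [B → . b], [S → . ) )], [S → . B B b], [X → F ( . )] }  — shift
  I16: { [X → F S . x] }  — shift
  I17: { [X → F S x .] }  — reduce
  I18: { [S → ) . )], [X → F ( ) .] }  — shift, reduce

I18 contains reduce item [X → F ( ) .] and shift item [S → ) . )] — shift-reduce conflict.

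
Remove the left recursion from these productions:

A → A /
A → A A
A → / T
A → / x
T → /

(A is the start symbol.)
A → / T A'
A → / x A'
A' → / A'
A' → A A'
A' → ε
T → /

A is directly left-recursive. The standard transformation for
  A → A α₁ | ... | A α_m | β₁ | ... | β_n
is
  A  → β₁ A' | ... | β_n A'
  A' → α₁ A' | ... | α_m A' | ε

A → / T becomes A → / T A'
A → / x becomes A → / x A'
A → A / becomes A' → / A'
A → A A becomes A' → A A'
Add A' → ε

Productions for other non-terminals are unchanged:
  T → /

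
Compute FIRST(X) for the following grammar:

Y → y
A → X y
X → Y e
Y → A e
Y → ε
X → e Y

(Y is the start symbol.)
{ 'e', 'y' }

FIRST sets of the other non-terminals involved (by the same procedure, iterated to a fixed point):
  FIRST(Y) = { 'e', 'y', ε }

From X → Y e:
  - Y is a non-terminal: add FIRST(Y) \ {ε} = { 'e', 'y' }
    Y is nullable, so continue to the next symbol
  - e is a terminal: add 'e' and stop
From X → e Y:
  - e is a terminal: add 'e' and stop

Collecting: FIRST(X) = { 'e', 'y' }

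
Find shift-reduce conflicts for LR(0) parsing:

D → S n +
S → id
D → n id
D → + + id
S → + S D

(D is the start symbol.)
A shift-reduce conflict occurs when an LR(0) state has both:
  - a complete (reduce) item [A → α .] (dot at the end), and
  - a shift item [B → β . c γ] (dot before a terminal).

Augment with D' → D and build the canonical LR(0) collection (I0 = CLOSURE({[D' → . D]}), then GOTO on every symbol after a dot until no new states appear). It has 14 states:
  I0: { [D → . + + id], [D → . S n +], [D → . n id], [D' → . D], [S → . + S D], [S → . id] }  — shift
  I1: { [D → + . + id], [S → + . S D], [S → . + S D], [S → . id] }  — shift
  I2: { [D' → D .] }  — accept
  I3: { [D → S . n +] }  — shift
  I4: { [S → id .] }  — reduce
  I5: { [D → n . id] }  — shift
  I6: { [D → n id .] }  — reduce
  I7: { [D → S n . +] }  — shift
  I8: { [D → S n + .] }  — reduce
  I9: { [D → + + . id], [S → + . S D], [S → . + S D], [S → . id] }  — shift
  I10: { [D → . + + id], [D → . S n +], [D → . n id], [S → + S . D], [S → . + S D], [S → . id] }  — shift
  I11: { [S → + S D .] }  — reduce
  I12: { [S → + . S D], [S → . + S D], [S → . id] }  — shift
  I13: { [D → + + id .], [S → id .] }  — 2 reduces

No state contains both a complete item and a shift item.

Answer: No shift-reduce conflicts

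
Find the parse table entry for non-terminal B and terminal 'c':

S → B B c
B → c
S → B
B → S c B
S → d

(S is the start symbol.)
To find M[B, 'c'], we find productions for B where 'c' is in the predict set (PREDICT(N → α) = (FIRST(α) \ {ε}) ∪ (FOLLOW(N) if α ⇒* ε)).

Relevant sets:
  FIRST(S) = { 'c', 'd' }

B → c: PREDICT = { 'c' }
  'c' is in predict set, so this production goes in M[B, 'c']
B → S c B: PREDICT = { 'c', 'd' }
  'c' is in predict set, so this production goes in M[B, 'c']

M[B, 'c'] = B → c, B → S c B  (a multiply-defined cell — the grammar is not LL(1))

Answer: B → c, B → S c B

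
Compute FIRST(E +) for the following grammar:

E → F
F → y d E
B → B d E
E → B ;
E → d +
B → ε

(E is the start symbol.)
FIRST sets of the non-terminals involved (from the grammar, by fixed-point iteration):
  FIRST(E) = { ';', 'd', 'y' }

To compute FIRST(E +), process the symbols left to right:
Symbol E is a non-terminal. Add FIRST(E) \ {ε} = { ';', 'd', 'y' }
E is not nullable (ε ∉ FIRST(E)), so stop here.
FIRST(E +) = { ';', 'd', 'y' }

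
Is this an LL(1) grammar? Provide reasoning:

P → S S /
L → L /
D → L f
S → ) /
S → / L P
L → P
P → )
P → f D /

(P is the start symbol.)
A grammar is LL(1) if for each non-terminal N with multiple productions, the predict sets of those productions are pairwise disjoint, where PREDICT(N → α) = (FIRST(α) \ {ε}) ∪ (FOLLOW(N) if α ⇒* ε).

Relevant sets:
  FIRST(S) = { ')', '/' }
  FIRST(L) = { ')', '/', 'f' }
  FIRST(P) = { ')', '/', 'f' }

For P:
  PREDICT(P → S S '/') = { ')', '/' }
  PREDICT(P → ')') = { ')' }
  PREDICT(P → f D '/') = { 'f' }
For L:
  PREDICT(L → L '/') = { ')', '/', 'f' }
  PREDICT(L → P) = { ')', '/', 'f' }
For S:
  PREDICT(S → ')' '/') = { ')' }
  PREDICT(S → '/' L P) = { '/' }
D has a single production, so nothing to check there.

Conflict found: Predict set conflict for P: { ')' }
The grammar is NOT LL(1).

Answer: No. Predict set conflict for P: { ')' }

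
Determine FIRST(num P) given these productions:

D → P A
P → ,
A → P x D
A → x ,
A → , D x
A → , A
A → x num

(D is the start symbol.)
To compute FIRST(num P), process the symbols left to right:
Symbol num is a terminal. Add 'num' and stop.
FIRST(num P) = { 'num' }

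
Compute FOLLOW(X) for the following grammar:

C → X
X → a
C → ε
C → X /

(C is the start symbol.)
{ $, '/' }

To compute FOLLOW(X), find every occurrence of X on a right-hand side N → α X β: add FIRST(β) \ {ε}, and if β is empty or nullable also add FOLLOW(N). Iterate to a fixed point.

In C → X: X is at the end, add FOLLOW(C)
In C → X /: X is followed by '/', add FIRST('/') \ {ε} = { '/' }

The FOLLOW sets referred to above (computed the same way, to a fixed point):
  FOLLOW(C) = { $ }

Taking the union: FOLLOW(X) = { $, '/' }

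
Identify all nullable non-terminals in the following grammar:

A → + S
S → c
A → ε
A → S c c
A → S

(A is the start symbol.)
A non-terminal is nullable if it can derive ε (the empty string): either it has an ε-production, or it has a production whose right-hand side consists entirely of nullable non-terminals.

ε-productions: A → ε
So A is immediately nullable.
No further non-terminal can be added: every production for the remaining non-terminals contains a terminal or a non-nullable non-terminal.
Nullable = { 'A' }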